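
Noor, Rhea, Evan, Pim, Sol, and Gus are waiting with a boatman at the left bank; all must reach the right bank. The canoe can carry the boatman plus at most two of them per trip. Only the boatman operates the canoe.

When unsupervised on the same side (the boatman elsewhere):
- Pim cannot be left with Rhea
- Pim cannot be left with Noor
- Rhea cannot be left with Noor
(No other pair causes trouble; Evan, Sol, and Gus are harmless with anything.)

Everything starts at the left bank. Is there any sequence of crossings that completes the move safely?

Yes

1. Boatman goes to the right bank with Noor and Rhea.  [the left bank: Evan, Gus, Pim, Sol | the right bank: Noor, Rhea]
2. Boatman goes back to the left bank with Noor.  [the left bank: Evan, Gus, Noor, Pim, Sol | the right bank: Rhea]
3. Boatman goes to the right bank with Evan and Noor.  [the left bank: Gus, Pim, Sol | the right bank: Evan, Noor, Rhea]
4. Boatman goes back to the left bank with Noor.  [the left bank: Gus, Noor, Pim, Sol | the right bank: Evan, Rhea]
5. Boatman goes to the right bank with Noor and Sol.  [the left bank: Gus, Pim | the right bank: Evan, Noor, Rhea, Sol]
6. Boatman goes back to the left bank with Noor.  [the left bank: Gus, Noor, Pim | the right bank: Evan, Rhea, Sol]
7. Boatman goes to the right bank with Gus and Noor.  [the left bank: Pim | the right bank: Evan, Gus, Noor, Rhea, Sol]
8. Boatman goes back to the left bank with Noor.  [the left bank: Noor, Pim | the right bank: Evan, Gus, Rhea, Sol]
9. Boatman goes to the right bank with Noor and Pim.  [the left bank: — | the right bank: Evan, Gus, Noor, Pim, Rhea, Sol]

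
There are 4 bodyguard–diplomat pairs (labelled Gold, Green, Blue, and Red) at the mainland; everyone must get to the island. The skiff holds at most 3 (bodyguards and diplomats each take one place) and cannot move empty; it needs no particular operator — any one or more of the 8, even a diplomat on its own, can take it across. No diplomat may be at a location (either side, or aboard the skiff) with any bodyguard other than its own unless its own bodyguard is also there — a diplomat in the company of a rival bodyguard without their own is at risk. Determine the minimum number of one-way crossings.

Counting alone: each trip to the island takes at most 3 across and each return brings at least 1 back, so after t trips out (and t−1 returns) at most 3t − (t−1) of the 8 are across; that first reaches 8 at t = 4, so at least 7 crossings are needed.
The safety rule pushes this higher. Following every safe sequence of crossings, the most of the 8 that can be at the island as the skiff arrives there on crossing 7 is 7 — never all 8.
So no plan with fewer than 9 crossings exists, and this one achieves 9:
1. bodyguard Gold and diplomat Gold cross → the island.
2. bodyguard Gold crosses ← the mainland.
3. bodyguard Gold, bodyguard Green, and diplomat Green cross → the island.
4. bodyguard Gold and diplomat Gold cross ← the mainland.
5. bodyguard Blue, bodyguard Gold, and bodyguard Red cross → the island.
6. diplomat Green crosses ← the mainland.
7. diplomat Gold and diplomat Green cross → the island.
8. diplomat Gold crosses ← the mainland.
9. diplomat Blue, diplomat Gold, and diplomat Red cross → the island.

9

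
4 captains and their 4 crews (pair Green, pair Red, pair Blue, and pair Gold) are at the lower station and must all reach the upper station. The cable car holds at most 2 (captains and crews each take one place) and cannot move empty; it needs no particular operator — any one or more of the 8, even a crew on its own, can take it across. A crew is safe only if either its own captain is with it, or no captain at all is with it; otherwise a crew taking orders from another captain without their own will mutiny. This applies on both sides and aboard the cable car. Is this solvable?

No

Following every safe sequence of crossings from the start, the most of the 8 that can be at the upper station as the cable car arrives there on crossings 1, 3, 5 is 2, 3, 4 respectively; the best ever achieved is 4 of 8.
From crossing 7 on, no configuration arises that was not already reachable earlier: only 44 distinct safe configurations (who is on which side, and where the cable car is) can ever be reached, none of them has everyone across, and every continuation just revisits them. So no valid plan exists.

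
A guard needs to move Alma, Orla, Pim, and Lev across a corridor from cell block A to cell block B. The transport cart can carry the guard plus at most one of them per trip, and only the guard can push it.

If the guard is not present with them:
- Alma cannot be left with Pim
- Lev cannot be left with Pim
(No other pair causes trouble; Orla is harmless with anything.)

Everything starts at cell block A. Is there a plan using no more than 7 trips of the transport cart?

Counting alone: the guard can take at most 1 across per trip to cell block B, so moving all 4 needs at least 4 loaded trips out, with a return between consecutive ones — at least 7 crossings.
The safety rule pushes this higher. Following every safe sequence of crossings, the most of the 4 that can be at cell block B as the transport cart arrives there on crossing 7 is 3 — never all 4.
So the move cannot be finished within 7 crossings. (The shortest complete plan takes 9:)
1. Guard goes to cell block B with Pim.
2. Guard goes back to cell block A alone.
3. Guard goes to cell block B with Alma.
4. Guard goes back to cell block A with Pim.
5. Guard goes to cell block B with Lev.
6. Guard goes back to cell block A alone.
7. Guard goes to cell block B with Orla.
8. Guard goes back to cell block A alone.
9. Guard goes to cell block B with Pim.

No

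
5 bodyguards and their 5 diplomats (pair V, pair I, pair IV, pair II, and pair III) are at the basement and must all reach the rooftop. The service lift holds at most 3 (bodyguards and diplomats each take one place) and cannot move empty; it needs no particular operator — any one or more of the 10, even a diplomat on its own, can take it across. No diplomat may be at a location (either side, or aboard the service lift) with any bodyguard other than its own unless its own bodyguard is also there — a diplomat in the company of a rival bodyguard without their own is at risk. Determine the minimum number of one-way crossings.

11

Counting alone: each trip to the rooftop takes at most 3 across and each return brings at least 1 back, so after t trips out (and t−1 returns) at most 3t − (t−1) of the 10 are across; that first reaches 10 at t = 5, so at least 9 crossings are needed.
The safety rule pushes this higher. Following every safe sequence of crossings, the most of the 10 that can be at the rooftop as the service lift arrives there on crossing 9 is 9 — never all 10.
So no plan with fewer than 11 crossings exists, and this one achieves 11:
1. bodyguard V and diplomat V cross → the rooftop.
2. bodyguard V crosses ← the basement.
3. diplomat I, diplomat II, and diplomat IV cross → the rooftop.
4. diplomat V crosses ← the basement.
5. bodyguard I, bodyguard II, and bodyguard IV cross → the rooftop.
6. bodyguard I and diplomat I cross ← the basement.
7. bodyguard I, bodyguard III, and bodyguard V cross → the rooftop.
8. diplomat IV crosses ← the basement.
9. diplomat I and diplomat V cross → the rooftop.
10. diplomat V crosses ← the basement.
11. diplomat III, diplomat IV, and diplomat V cross → the rooftop.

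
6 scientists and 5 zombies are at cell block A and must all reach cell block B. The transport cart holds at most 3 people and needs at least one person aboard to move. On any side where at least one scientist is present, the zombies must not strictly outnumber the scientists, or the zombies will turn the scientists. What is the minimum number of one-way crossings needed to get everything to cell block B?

9

Counting alone: each trip to cell block B takes at most 3 across and each return brings at least 1 back, so after t trips out (and t−1 returns) at most 3t − (t−1) of the 11 are across; that first reaches 11 at t = 5, so at least 9 crossings are needed.
The plan below uses exactly 9 crossings, so it is optimal:
1. 3 zombies → cell block B.  (cell block A: 6S 2Z; cell block B: 0S 3Z)
2. 1 zombie ← cell block A.  (cell block A: 6S 3Z; cell block B: 0S 2Z)
3. 3 scientists → cell block B.  (cell block A: 3S 3Z; cell block B: 3S 2Z)
4. 1 scientist ← cell block A.  (cell block A: 4S 3Z; cell block B: 2S 2Z)
5. 2 scientists and 1 zombie → cell block B.  (cell block A: 2S 2Z; cell block B: 4S 3Z)
6. 1 scientist ← cell block A.  (cell block A: 3S 2Z; cell block B: 3S 3Z)
7. 2 scientists and 1 zombie → cell block B.  (cell block A: 1S 1Z; cell block B: 5S 4Z)
8. 1 scientist ← cell block A.  (cell block A: 2S 1Z; cell block B: 4S 4Z)
9. 2 scientists and 1 zombie → cell block B.  (cell block A: 0S 0Z; cell block B: 6S 5Z)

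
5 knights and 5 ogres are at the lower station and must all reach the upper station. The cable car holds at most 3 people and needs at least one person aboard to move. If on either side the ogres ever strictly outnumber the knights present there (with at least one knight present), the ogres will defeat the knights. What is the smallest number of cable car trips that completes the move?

11

Counting alone: each trip to the upper station takes at most 3 across and each return brings at least 1 back, so after t trips out (and t−1 returns) at most 3t − (t−1) of the 10 are across; that first reaches 10 at t = 5, so at least 9 crossings are needed.
The safety rule pushes this higher. Following every safe sequence of crossings, the most of the 10 that can be at the upper station as the cable car arrives there on crossing 9 is 9 — never all 10.
So no plan with fewer than 11 crossings exists, and this one achieves 11:
1. 2 ogres → the upper station.  (the lower station: 5K 3O; the upper station: 0K 2O)
2. 1 ogre ← the lower station.  (the lower station: 5K 4O; the upper station: 0K 1O)
3. 3 ogres → the upper station.  (the lower station: 5K 1O; the upper station: 0K 4O)
4. 1 ogre ← the lower station.  (the lower station: 5K 2O; the upper station: 0K 3O)
5. 3 knights → the upper station.  (the lower station: 2K 2O; the upper station: 3K 3O)
6. 1 knight and 1 ogre ← the lower station.  (the lower station: 3K 3O; the upper station: 2K 2O)
7. 3 knights → the upper station.  (the lower station: 0K 3O; the upper station: 5K 2O)
8. 1 ogre ← the lower station.  (the lower station: 0K 4O; the upper station: 5K 1O)
9. 2 ogres → the upper station.  (the lower station: 0K 2O; the upper station: 5K 3O)
10. 1 ogre ← the lower station.  (the lower station: 0K 3O; the upper station: 5K 2O)
11. 3 ogres → the upper station.  (the lower station: 0K 0O; the upper station: 5K 5O)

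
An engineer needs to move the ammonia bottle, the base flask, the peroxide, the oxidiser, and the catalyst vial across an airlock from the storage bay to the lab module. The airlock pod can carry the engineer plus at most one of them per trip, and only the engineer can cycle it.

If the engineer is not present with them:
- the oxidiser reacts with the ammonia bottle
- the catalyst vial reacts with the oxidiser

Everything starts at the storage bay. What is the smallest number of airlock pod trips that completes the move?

Counting alone: the engineer can take at most 1 across per trip to the lab module, so moving all 5 needs at least 5 loaded trips out, with a return between consecutive ones — at least 9 crossings.
The safety rule pushes this higher. Following every safe sequence of crossings, the most of the 5 that can be at the lab module as the airlock pod arrives there on crossing 9 is 4 — never all 5.
So no plan with fewer than 11 crossings exists, and this one achieves 11:
1. Engineer goes to the lab module with the oxidiser.  [the storage bay: the ammonia bottle, the base flask, the catalyst vial, the peroxide | the lab module: the oxidiser]
2. Engineer goes back to the storage bay alone.  [the storage bay: the ammonia bottle, the base flask, the catalyst vial, the peroxide | the lab module: the oxidiser]
3. Engineer goes to the lab module with the ammonia bottle.  [the storage bay: the base flask, the catalyst vial, the peroxide | the lab module: the ammonia bottle, the oxidiser]
4. Engineer goes back to the storage bay with the oxidiser.  [the storage bay: the base flask, the catalyst vial, the oxidiser, the peroxide | the lab module: the ammonia bottle]
5. Engineer goes to the lab module with the catalyst vial.  [the storage bay: the base flask, the oxidiser, the peroxide | the lab module: the ammonia bottle, the catalyst vial]
6. Engineer goes back to the storage bay alone.  [the storage bay: the base flask, the oxidiser, the peroxide | the lab module: the ammonia bottle, the catalyst vial]
7. Engineer goes to the lab module with the base flask.  [the storage bay: the oxidiser, the peroxide | the lab module: the ammonia bottle, the base flask, the catalyst vial]
8. Engineer goes back to the storage bay alone.  [the storage bay: the oxidiser, the peroxide | the lab module: the ammonia bottle, the base flask, the catalyst vial]
9. Engineer goes to the lab module with the peroxide.  [the storage bay: the oxidiser | the lab module: the ammonia bottle, the base flask, the catalyst vial, the peroxide]
10. Engineer goes back to the storage bay alone.  [the storage bay: the oxidiser | the lab module: the ammonia bottle, the base flask, the catalyst vial, the peroxide]
11. Engineer goes to the lab module with the oxidiser.  [the storage bay: — | the lab module: the ammonia bottle, the base flask, the catalyst vial, the oxidiser, the peroxide]

11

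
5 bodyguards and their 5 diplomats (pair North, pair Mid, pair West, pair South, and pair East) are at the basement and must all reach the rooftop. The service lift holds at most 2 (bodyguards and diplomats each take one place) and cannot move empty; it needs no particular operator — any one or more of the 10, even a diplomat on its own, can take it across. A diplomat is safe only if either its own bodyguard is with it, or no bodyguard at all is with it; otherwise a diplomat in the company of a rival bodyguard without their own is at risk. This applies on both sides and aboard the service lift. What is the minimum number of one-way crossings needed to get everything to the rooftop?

Following every safe sequence of crossings from the start, the most of the 10 that can be at the rooftop as the service lift arrives there on crossings 1, 3, 5, 7 is 2, 3, 4, 5 respectively; the best ever achieved is 5 of 10.
From crossing 9 on, no configuration arises that was not already reachable earlier: only 82 distinct safe configurations (who is on which side, and where the service lift is) can ever be reached, none of them has everyone across, and every continuation just revisits them. So no valid plan exists.

impossible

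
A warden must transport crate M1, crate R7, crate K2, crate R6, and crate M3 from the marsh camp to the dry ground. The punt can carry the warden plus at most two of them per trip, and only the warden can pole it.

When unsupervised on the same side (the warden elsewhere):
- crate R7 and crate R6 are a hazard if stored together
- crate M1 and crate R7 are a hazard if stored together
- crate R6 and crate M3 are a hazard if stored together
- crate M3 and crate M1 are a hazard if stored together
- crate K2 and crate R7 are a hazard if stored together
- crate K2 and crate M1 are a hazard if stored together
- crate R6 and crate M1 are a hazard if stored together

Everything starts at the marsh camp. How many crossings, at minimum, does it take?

Whatever the first load, the items left behind include a forbidden pair without the warden. No opening move is safe, so no plan exists.

impossible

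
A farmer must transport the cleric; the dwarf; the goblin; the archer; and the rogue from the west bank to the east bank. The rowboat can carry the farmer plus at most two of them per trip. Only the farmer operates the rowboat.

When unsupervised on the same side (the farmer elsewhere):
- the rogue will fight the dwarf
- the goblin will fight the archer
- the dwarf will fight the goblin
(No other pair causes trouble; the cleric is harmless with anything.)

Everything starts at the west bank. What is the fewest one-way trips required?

Counting alone: the farmer can take at most 2 across per trip to the east bank, so moving all 5 needs at least 3 loaded trips out, with a return between consecutive ones — at least 5 crossings.
The plan below uses exactly 5 crossings, so it is optimal:
1. Farmer goes to the east bank with the dwarf and the goblin.  [the west bank: the archer, the cleric, the rogue | the east bank: the dwarf, the goblin]
2. Farmer goes back to the west bank with the dwarf.  [the west bank: the archer, the cleric, the dwarf, the rogue | the east bank: the goblin]
3. Farmer goes to the east bank with the cleric and the rogue.  [the west bank: the archer, the dwarf | the east bank: the cleric, the goblin, the rogue]
4. Farmer goes back to the west bank alone.  [the west bank: the archer, the dwarf | the east bank: the cleric, the goblin, the rogue]
5. Farmer goes to the east bank with the archer and the dwarf.  [the west bank: — | the east bank: the archer, the cleric, the dwarf, the goblin, the rogue]

5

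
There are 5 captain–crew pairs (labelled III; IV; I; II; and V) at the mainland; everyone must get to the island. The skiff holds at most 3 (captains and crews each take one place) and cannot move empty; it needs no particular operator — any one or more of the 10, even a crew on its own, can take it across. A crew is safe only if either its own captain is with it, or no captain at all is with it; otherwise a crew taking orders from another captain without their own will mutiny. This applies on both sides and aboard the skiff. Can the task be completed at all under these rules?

Yes

1. captain III and crew III cross → the island.
2. captain III crosses ← the mainland.
3. crew I, crew II, and crew IV cross → the island.
4. crew III crosses ← the mainland.
5. captain I, captain II, and captain IV cross → the island.
6. captain IV and crew IV cross ← the mainland.
7. captain III, captain IV, and captain V cross → the island.
8. crew I crosses ← the mainland.
9. crew III and crew IV cross → the island.
10. crew III crosses ← the mainland.
11. crew I, crew III, and crew V cross → the island.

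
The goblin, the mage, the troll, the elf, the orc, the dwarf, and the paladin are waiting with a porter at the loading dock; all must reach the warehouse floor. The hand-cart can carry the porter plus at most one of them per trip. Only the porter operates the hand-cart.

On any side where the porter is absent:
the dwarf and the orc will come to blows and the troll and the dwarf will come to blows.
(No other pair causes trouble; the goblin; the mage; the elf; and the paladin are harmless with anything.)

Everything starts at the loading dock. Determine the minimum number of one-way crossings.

Counting alone: the porter can take at most 1 across per trip to the warehouse floor, so moving all 7 needs at least 7 loaded trips out, with a return between consecutive ones — at least 13 crossings.
The safety rule pushes this higher. Following every safe sequence of crossings, the most of the 7 that can be at the warehouse floor as the hand-cart arrives there on crossing 13 is 6 — never all 7.
So no plan with fewer than 15 crossings exists, and this one achieves 15:
1. Porter goes to the warehouse floor with the dwarf.  [the loading dock: the elf, the goblin, the mage, the orc, the paladin, the troll | the warehouse floor: the dwarf]
2. Porter goes back to the loading dock alone.  [the loading dock: the elf, the goblin, the mage, the orc, the paladin, the troll | the warehouse floor: the dwarf]
3. Porter goes to the warehouse floor with the goblin.  [the loading dock: the elf, the mage, the orc, the paladin, the troll | the warehouse floor: the dwarf, the goblin]
4. Porter goes back to the loading dock alone.  [the loading dock: the elf, the mage, the orc, the paladin, the troll | the warehouse floor: the dwarf, the goblin]
5. Porter goes to the warehouse floor with the mage.  [the loading dock: the elf, the orc, the paladin, the troll | the warehouse floor: the dwarf, the goblin, the mage]
6. Porter goes back to the loading dock alone.  [the loading dock: the elf, the orc, the paladin, the troll | the warehouse floor: the dwarf, the goblin, the mage]
7. Porter goes to the warehouse floor with the troll.  [the loading dock: the elf, the orc, the paladin | the warehouse floor: the dwarf, the goblin, the mage, the troll]
8. Porter goes back to the loading dock with the dwarf.  [the loading dock: the dwarf, the elf, the orc, the paladin | the warehouse floor: the goblin, the mage, the troll]
9. Porter goes to the warehouse floor with the orc.  [the loading dock: the dwarf, the elf, the paladin | the warehouse floor: the goblin, the mage, the orc, the troll]
10. Porter goes back to the loading dock alone.  [the loading dock: the dwarf, the elf, the paladin | the warehouse floor: the goblin, the mage, the orc, the troll]
11. Porter goes to the warehouse floor with the elf.  [the loading dock: the dwarf, the paladin | the warehouse floor: the elf, the goblin, the mage, the orc, the troll]
12. Porter goes back to the loading dock alone.  [the loading dock: the dwarf, the paladin | the warehouse floor: the elf, the goblin, the mage, the orc, the troll]
13. Porter goes to the warehouse floor with the paladin.  [the loading dock: the dwarf | the warehouse floor: the elf, the goblin, the mage, the orc, the paladin, the troll]
14. Porter goes back to the loading dock alone.  [the loading dock: the dwarf | the warehouse floor: the elf, the goblin, the mage, the orc, the paladin, the troll]
15. Porter goes to the warehouse floor with the dwarf.  [the loading dock: — | the warehouse floor: the dwarf, the elf, the goblin, the mage, the orc, the paladin, the troll]

15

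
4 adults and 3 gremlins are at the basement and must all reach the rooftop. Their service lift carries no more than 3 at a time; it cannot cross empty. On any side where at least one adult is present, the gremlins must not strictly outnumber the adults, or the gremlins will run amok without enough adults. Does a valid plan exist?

Yes

1. 3 gremlins → the rooftop.  (the basement: 4A 0G; the rooftop: 0A 3G)
2. 1 gremlin ← the basement.  (the basement: 4A 1G; the rooftop: 0A 2G)
3. 3 adults → the rooftop.  (the basement: 1A 1G; the rooftop: 3A 2G)
4. 1 adult ← the basement.  (the basement: 2A 1G; the rooftop: 2A 2G)
5. 2 adults and 1 gremlin → the rooftop.  (the basement: 0A 0G; the rooftop: 4A 3G)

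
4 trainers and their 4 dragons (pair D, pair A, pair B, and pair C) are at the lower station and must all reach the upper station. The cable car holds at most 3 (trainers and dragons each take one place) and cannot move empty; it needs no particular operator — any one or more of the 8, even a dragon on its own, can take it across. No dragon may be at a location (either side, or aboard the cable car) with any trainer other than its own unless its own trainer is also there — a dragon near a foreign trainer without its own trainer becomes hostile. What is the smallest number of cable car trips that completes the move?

Counting alone: each trip to the upper station takes at most 3 across and each return brings at least 1 back, so after t trips out (and t−1 returns) at most 3t − (t−1) of the 8 are across; that first reaches 8 at t = 4, so at least 7 crossings are needed.
The safety rule pushes this higher. Following every safe sequence of crossings, the most of the 8 that can be at the upper station as the cable car arrives there on crossing 7 is 7 — never all 8.
So no plan with fewer than 9 crossings exists, and this one achieves 9:
1. dragon D and trainer D cross → the upper station.
2. trainer D crosses ← the lower station.
3. dragon A, trainer A, and trainer D cross → the upper station.
4. dragon D and trainer D cross ← the lower station.
5. trainer B, trainer C, and trainer D cross → the upper station.
6. dragon A crosses ← the lower station.
7. dragon A and dragon D cross → the upper station.
8. dragon D crosses ← the lower station.
9. dragon B, dragon C, and dragon D cross → the upper station.

9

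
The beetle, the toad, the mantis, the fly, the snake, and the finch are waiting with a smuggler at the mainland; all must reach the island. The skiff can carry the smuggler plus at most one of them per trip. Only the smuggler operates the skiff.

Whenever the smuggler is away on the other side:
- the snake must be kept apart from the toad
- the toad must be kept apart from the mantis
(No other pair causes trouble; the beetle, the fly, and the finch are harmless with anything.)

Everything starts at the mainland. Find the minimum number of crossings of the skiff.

13

Counting alone: the smuggler can take at most 1 across per trip to the island, so moving all 6 needs at least 6 loaded trips out, with a return between consecutive ones — at least 11 crossings.
The safety rule pushes this higher. Following every safe sequence of crossings, the most of the 6 that can be at the island as the skiff arrives there on crossing 11 is 5 — never all 6.
So no plan with fewer than 13 crossings exists, and this one achieves 13:
1. Smuggler goes to the island with the toad.  [the mainland: the beetle, the finch, the fly, the mantis, the snake | the island: the toad]
2. Smuggler goes back to the mainland alone.  [the mainland: the beetle, the finch, the fly, the mantis, the snake | the island: the toad]
3. Smuggler goes to the island with the beetle.  [the mainland: the finch, the fly, the mantis, the snake | the island: the beetle, the toad]
4. Smuggler goes back to the mainland alone.  [the mainland: the finch, the fly, the mantis, the snake | the island: the beetle, the toad]
5. Smuggler goes to the island with the mantis.  [the mainland: the finch, the fly, the snake | the island: the beetle, the mantis, the toad]
6. Smuggler goes back to the mainland with the toad.  [the mainland: the finch, the fly, the snake, the toad | the island: the beetle, the mantis]
7. Smuggler goes to the island with the snake.  [the mainland: the finch, the fly, the toad | the island: the beetle, the mantis, the snake]
8. Smuggler goes back to the mainland alone.  [the mainland: the finch, the fly, the toad | the island: the beetle, the mantis, the snake]
9. Smuggler goes to the island with the fly.  [the mainland: the finch, the toad | the island: the beetle, the fly, the mantis, the snake]
10. Smuggler goes back to the mainland alone.  [the mainland: the finch, the toad | the island: the beetle, the fly, the mantis, the snake]
11. Smuggler goes to the island with the finch.  [the mainland: the toad | the island: the beetle, the finch, the fly, the mantis, the snake]
12. Smuggler goes back to the mainland alone.  [the mainland: the toad | the island: the beetle, the finch, the fly, the mantis, the snake]
13. Smuggler goes to the island with the toad.  [the mainland: — | the island: the beetle, the finch, the fly, the mantis, the snake, the toad]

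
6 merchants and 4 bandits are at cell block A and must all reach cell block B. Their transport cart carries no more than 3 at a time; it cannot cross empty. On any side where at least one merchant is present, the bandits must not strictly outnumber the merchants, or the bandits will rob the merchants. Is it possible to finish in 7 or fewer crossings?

Counting alone: each trip to cell block B takes at most 3 across and each return brings at least 1 back, so after t trips out (and t−1 returns) at most 3t − (t−1) of the 10 are across; that first reaches 10 at t = 5, so at least 9 crossings are needed.
Since 7 < 9, 7 crossings cannot be enough. (The shortest complete plan in fact takes 9:)
1. 2 bandits → cell block B.  (cell block A: 6M 2B; cell block B: 0M 2B)
2. 1 bandit ← cell block A.  (cell block A: 6M 3B; cell block B: 0M 1B)
3. 3 bandits → cell block B.  (cell block A: 6M 0B; cell block B: 0M 4B)
4. 1 bandit ← cell block A.  (cell block A: 6M 1B; cell block B: 0M 3B)
5. 3 merchants → cell block B.  (cell block A: 3M 1B; cell block B: 3M 3B)
6. 1 bandit ← cell block A.  (cell block A: 3M 2B; cell block B: 3M 2B)
7. 1 merchant and 2 bandits → cell block B.  (cell block A: 2M 0B; cell block B: 4M 4B)
8. 1 bandit ← cell block A.  (cell block A: 2M 1B; cell block B: 4M 3B)
9. 2 merchants and 1 bandit → cell block B.  (cell block A: 0M 0B; cell block B: 6M 4B)

No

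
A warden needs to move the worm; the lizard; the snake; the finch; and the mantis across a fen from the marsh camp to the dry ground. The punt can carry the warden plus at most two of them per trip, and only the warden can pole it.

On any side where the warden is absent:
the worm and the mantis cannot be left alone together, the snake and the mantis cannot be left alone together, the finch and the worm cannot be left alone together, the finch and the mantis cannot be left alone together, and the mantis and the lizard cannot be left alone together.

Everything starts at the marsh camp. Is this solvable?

1. Warden goes to the dry ground with the mantis and the worm.
2. Warden goes back to the marsh camp with the worm.
3. Warden goes to the dry ground with the lizard and the worm.
4. Warden goes back to the marsh camp with the mantis.
5. Warden goes to the dry ground with the finch and the snake.
6. Warden goes back to the marsh camp with the worm.
7. Warden goes to the dry ground with the mantis and the worm.

Yes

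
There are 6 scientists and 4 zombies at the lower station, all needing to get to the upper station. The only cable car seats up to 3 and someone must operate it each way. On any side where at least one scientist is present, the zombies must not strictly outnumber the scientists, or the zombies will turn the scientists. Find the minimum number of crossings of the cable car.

9

Counting alone: each trip to the upper station takes at most 3 across and each return brings at least 1 back, so after t trips out (and t−1 returns) at most 3t − (t−1) of the 10 are across; that first reaches 10 at t = 5, so at least 9 crossings are needed.
The plan below uses exactly 9 crossings, so it is optimal:
1. 2 zombies → the upper station.  (the lower station: 6S 2Z; the upper station: 0S 2Z)
2. 1 zombie ← the lower station.  (the lower station: 6S 3Z; the upper station: 0S 1Z)
3. 3 zombies → the upper station.  (the lower station: 6S 0Z; the upper station: 0S 4Z)
4. 1 zombie ← the lower station.  (the lower station: 6S 1Z; the upper station: 0S 3Z)
5. 3 scientists → the upper station.  (the lower station: 3S 1Z; the upper station: 3S 3Z)
6. 1 zombie ← the lower station.  (the lower station: 3S 2Z; the upper station: 3S 2Z)
7. 1 scientist and 2 zombies → the upper station.  (the lower station: 2S 0Z; the upper station: 4S 4Z)
8. 1 zombie ← the lower station.  (the lower station: 2S 1Z; the upper station: 4S 3Z)
9. 2 scientists and 1 zombie → the upper station.  (the lower station: 0S 0Z; the upper station: 6S 4Z)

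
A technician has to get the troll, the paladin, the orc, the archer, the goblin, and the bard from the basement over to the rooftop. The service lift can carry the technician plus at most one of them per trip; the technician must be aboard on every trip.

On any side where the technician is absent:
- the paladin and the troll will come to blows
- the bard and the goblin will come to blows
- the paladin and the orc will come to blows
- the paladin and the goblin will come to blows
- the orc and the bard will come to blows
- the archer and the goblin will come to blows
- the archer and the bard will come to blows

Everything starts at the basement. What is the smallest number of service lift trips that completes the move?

Whatever the first load, the items left behind include a forbidden pair without the technician. No opening move is safe, so no plan exists.

impossible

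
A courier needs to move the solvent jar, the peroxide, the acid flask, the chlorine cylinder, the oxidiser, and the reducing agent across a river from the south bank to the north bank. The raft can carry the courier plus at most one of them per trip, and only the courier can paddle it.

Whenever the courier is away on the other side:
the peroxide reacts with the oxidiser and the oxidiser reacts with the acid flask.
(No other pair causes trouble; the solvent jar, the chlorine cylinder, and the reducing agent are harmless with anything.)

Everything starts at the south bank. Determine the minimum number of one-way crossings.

Counting alone: the courier can take at most 1 across per trip to the north bank, so moving all 6 needs at least 6 loaded trips out, with a return between consecutive ones — at least 11 crossings.
The safety rule pushes this higher. Following every safe sequence of crossings, the most of the 6 that can be at the north bank as the raft arrives there on crossing 11 is 5 — never all 6.
So no plan with fewer than 13 crossings exists, and this one achieves 13:
1. Courier goes to the north bank with the oxidiser.  [the south bank: the acid flask, the chlorine cylinder, the peroxide, the reducing agent, the solvent jar | the north bank: the oxidiser]
2. Courier goes back to the south bank alone.  [the south bank: the acid flask, the chlorine cylinder, the peroxide, the reducing agent, the solvent jar | the north bank: the oxidiser]
3. Courier goes to the north bank with the solvent jar.  [the south bank: the acid flask, the chlorine cylinder, the peroxide, the reducing agent | the north bank: the oxidiser, the solvent jar]
4. Courier goes back to the south bank alone.  [the south bank: the acid flask, the chlorine cylinder, the peroxide, the reducing agent | the north bank: the oxidiser, the solvent jar]
5. Courier goes to the north bank with the peroxide.  [the south bank: the acid flask, the chlorine cylinder, the reducing agent | the north bank: the oxidiser, the peroxide, the solvent jar]
6. Courier goes back to the south bank with the oxidiser.  [the south bank: the acid flask, the chlorine cylinder, the oxidiser, the reducing agent | the north bank: the peroxide, the solvent jar]
7. Courier goes to the north bank with the acid flask.  [the south bank: the chlorine cylinder, the oxidiser, the reducing agent | the north bank: the acid flask, the peroxide, the solvent jar]
8. Courier goes back to the south bank alone.  [the south bank: the chlorine cylinder, the oxidiser, the reducing agent | the north bank: the acid flask, the peroxide, the solvent jar]
9. Courier goes to the north bank with the chlorine cylinder.  [the south bank: the oxidiser, the reducing agent | the north bank: the acid flask, the chlorine cylinder, the peroxide, the solvent jar]
10. Courier goes back to the south bank alone.  [the south bank: the oxidiser, the reducing agent | the north bank: the acid flask, the chlorine cylinder, the peroxide, the solvent jar]
11. Courier goes to the north bank with the reducing agent.  [the south bank: the oxidiser | the north bank: the acid flask, the chlorine cylinder, the peroxide, the reducing agent, the solvent jar]
12. Courier goes back to the south bank alone.  [the south bank: the oxidiser | the north bank: the acid flask, the chlorine cylinder, the peroxide, the reducing agent, the solvent jar]
13. Courier goes to the north bank with the oxidiser.  [the south bank: — | the north bank: the acid flask, the chlorine cylinder, the oxidiser, the peroxide, the reducing agent, the solvent jar]

13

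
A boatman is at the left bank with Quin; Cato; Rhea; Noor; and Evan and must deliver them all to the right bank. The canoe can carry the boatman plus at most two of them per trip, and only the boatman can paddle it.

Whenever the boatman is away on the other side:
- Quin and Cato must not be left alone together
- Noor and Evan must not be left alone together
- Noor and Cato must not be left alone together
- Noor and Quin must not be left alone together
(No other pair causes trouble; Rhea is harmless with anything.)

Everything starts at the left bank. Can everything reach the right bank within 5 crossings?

No

Counting alone: the boatman can take at most 2 across per trip to the right bank, so moving all 5 needs at least 3 loaded trips out, with a return between consecutive ones — at least 5 crossings.
The safety rule pushes this higher. Following every safe sequence of crossings, the most of the 5 that can be at the right bank as the canoe arrives there on crossing 5 is 4 — never all 5.
So the move cannot be finished within 5 crossings. (The shortest complete plan takes 7:)
1. Boatman goes to the right bank with Noor and Quin.  [the left bank: Cato, Evan, Rhea | the right bank: Noor, Quin]
2. Boatman goes back to the left bank with Quin.  [the left bank: Cato, Evan, Quin, Rhea | the right bank: Noor]
3. Boatman goes to the right bank with Quin and Rhea.  [the left bank: Cato, Evan | the right bank: Noor, Quin, Rhea]
4. Boatman goes back to the left bank with Quin.  [the left bank: Cato, Evan, Quin | the right bank: Noor, Rhea]
5. Boatman goes to the right bank with Evan and Quin.  [the left bank: Cato | the right bank: Evan, Noor, Quin, Rhea]
6. Boatman goes back to the left bank with Noor.  [the left bank: Cato, Noor | the right bank: Evan, Quin, Rhea]
7. Boatman goes to the right bank with Cato and Noor.  [the left bank: — | the right bank: Cato, Evan, Noor, Quin, Rhea]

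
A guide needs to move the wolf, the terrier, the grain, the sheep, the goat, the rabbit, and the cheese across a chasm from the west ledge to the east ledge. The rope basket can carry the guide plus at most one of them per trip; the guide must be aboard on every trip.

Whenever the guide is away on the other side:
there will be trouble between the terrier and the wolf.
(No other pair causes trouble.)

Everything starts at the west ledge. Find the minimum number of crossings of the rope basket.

13

Counting alone: the guide can take at most 1 across per trip to the east ledge, so moving all 7 needs at least 7 loaded trips out, with a return between consecutive ones — at least 13 crossings.
The plan below uses exactly 13 crossings, so it is optimal:
1. Guide goes to the east ledge with the wolf.  [the west ledge: the cheese, the goat, the grain, the rabbit, the sheep, the terrier | the east ledge: the wolf]
2. Guide goes back to the west ledge alone.  [the west ledge: the cheese, the goat, the grain, the rabbit, the sheep, the terrier | the east ledge: the wolf]
3. Guide goes to the east ledge with the grain.  [the west ledge: the cheese, the goat, the rabbit, the sheep, the terrier | the east ledge: the grain, the wolf]
4. Guide goes back to the west ledge alone.  [the west ledge: the cheese, the goat, the rabbit, the sheep, the terrier | the east ledge: the grain, the wolf]
5. Guide goes to the east ledge with the sheep.  [the west ledge: the cheese, the goat, the rabbit, the terrier | the east ledge: the grain, the sheep, the wolf]
6. Guide goes back to the west ledge alone.  [the west ledge: the cheese, the goat, the rabbit, the terrier | the east ledge: the grain, the sheep, the wolf]
7. Guide goes to the east ledge with the goat.  [the west ledge: the cheese, the rabbit, the terrier | the east ledge: the goat, the grain, the sheep, the wolf]
8. Guide goes back to the west ledge alone.  [the west ledge: the cheese, the rabbit, the terrier | the east ledge: the goat, the grain, the sheep, the wolf]
9. Guide goes to the east ledge with the rabbit.  [the west ledge: the cheese, the terrier | the east ledge: the goat, the grain, the rabbit, the sheep, the wolf]
10. Guide goes back to the west ledge alone.  [the west ledge: the cheese, the terrier | the east ledge: the goat, the grain, the rabbit, the sheep, the wolf]
11. Guide goes to the east ledge with the cheese.  [the west ledge: the terrier | the east ledge: the cheese, the goat, the grain, the rabbit, the sheep, the wolf]
12. Guide goes back to the west ledge alone.  [the west ledge: the terrier | the east ledge: the cheese, the goat, the grain, the rabbit, the sheep, the wolf]
13. Guide goes to the east ledge with the terrier.  [the west ledge: — | the east ledge: the cheese, the goat, the grain, the rabbit, the sheep, the terrier, the wolf]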